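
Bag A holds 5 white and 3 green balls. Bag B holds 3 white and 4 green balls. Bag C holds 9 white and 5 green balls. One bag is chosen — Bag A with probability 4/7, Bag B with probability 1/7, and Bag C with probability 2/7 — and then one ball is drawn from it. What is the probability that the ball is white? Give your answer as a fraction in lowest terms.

From Bag A: P(white) = 5/8.
From Bag B: P(white) = 3/7.
From Bag C: P(white) = 9/14.
Total probability = (4/7)(5/8) + (1/7)(3/7) + (2/7)(9/14) = 59/98.

59/98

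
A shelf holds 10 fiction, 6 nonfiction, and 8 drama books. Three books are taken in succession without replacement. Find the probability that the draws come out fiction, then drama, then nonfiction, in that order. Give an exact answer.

Multiply the probability of each draw given the previous ones:
P = 10/24 × 8/23 × 6/22 = 480/12144 = 10/253.

10/253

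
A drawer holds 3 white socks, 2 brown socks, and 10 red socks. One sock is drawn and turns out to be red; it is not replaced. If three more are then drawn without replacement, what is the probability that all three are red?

3/13

After the first draw, 9 of the remaining 14 socks are red.
P = 9/14 × 8/13 × 7/12 = 504/2184 = 3/13.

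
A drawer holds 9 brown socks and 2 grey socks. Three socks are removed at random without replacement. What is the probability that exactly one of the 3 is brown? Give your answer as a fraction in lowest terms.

3/55

One ordering (brown drawn first) has probability 9/11 × 2/10 × 1/9 = 18/990 = 1/55.
There are C(3,1) = 3 such orderings, each equally likely, so P = 3 × 1/55 = 3/55.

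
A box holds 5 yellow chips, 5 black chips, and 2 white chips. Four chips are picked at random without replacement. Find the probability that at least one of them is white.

P(no white) = 10/12 × 9/11 × 8/10 × 7/9 = 5040/11880 = 14/33.
P(at least one) = 1 − 14/33 = 19/33.

19/33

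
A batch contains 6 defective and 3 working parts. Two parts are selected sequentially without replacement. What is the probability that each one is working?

P = 3/9 × 2/8 = 6/72 = 1/12.

1/12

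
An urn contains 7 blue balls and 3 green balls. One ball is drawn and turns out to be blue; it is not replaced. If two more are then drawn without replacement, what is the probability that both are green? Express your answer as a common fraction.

1/12

With the first ball removed, 3 green remain out of 9.
P = 3/9 × 2/8 = 6/72 = 1/12.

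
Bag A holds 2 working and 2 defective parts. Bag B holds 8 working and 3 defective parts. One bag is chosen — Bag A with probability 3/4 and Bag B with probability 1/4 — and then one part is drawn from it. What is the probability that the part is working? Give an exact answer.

49/88

From Bag A: P(working) = 2/4.
From Bag B: P(working) = 8/11.
Total probability = (3/4)(2/4) + (1/4)(8/11) = 49/88.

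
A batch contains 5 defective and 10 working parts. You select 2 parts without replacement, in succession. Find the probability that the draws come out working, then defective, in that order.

5/21

Chain rule:
P = 10/15 × 5/14 = 50/210 = 5/21.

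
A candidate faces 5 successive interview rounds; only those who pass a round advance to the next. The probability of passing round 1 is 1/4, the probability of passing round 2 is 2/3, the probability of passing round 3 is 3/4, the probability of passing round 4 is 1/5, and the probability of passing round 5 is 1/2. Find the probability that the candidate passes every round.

Multiplying along the chain,
P = 1/4 × 2/3 × 3/4 × 1/5 × 1/2 = 6/480 = 1/80.

1/80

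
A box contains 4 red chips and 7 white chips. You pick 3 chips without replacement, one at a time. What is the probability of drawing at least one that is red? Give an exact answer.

26/33

P(no red) = 7/11 × 6/10 × 5/9 = 210/990 = 7/33.
P(at least one) = 1 − 7/33 = 26/33.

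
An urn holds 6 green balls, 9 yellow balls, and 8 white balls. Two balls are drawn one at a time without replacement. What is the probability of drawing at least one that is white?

P(no white) = 15/23 × 14/22 = 210/506 = 105/253.
P(at least one) = 1 − 105/253 = 148/253.

148/253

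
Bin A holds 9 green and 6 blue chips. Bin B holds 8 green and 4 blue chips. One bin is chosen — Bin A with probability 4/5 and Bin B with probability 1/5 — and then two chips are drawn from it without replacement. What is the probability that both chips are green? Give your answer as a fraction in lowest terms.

From Bin A: P(both green) = (9/15)(8/14) = 12/35.
From Bin B: P(both green) = (8/12)(7/11) = 14/33.
Total probability = (4/5)(12/35) + (1/5)(14/33) = 2074/5775.

2074/5775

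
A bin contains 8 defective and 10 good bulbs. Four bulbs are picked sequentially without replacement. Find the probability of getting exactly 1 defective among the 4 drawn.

One ordering (defective drawn first) has probability 8/18 × 10/17 × 9/16 × 8/15 = 5760/73440 = 4/51.
There are C(4,1) = 4 such orderings, each equally likely, so P = 4 × 4/51 = 16/51.

16/51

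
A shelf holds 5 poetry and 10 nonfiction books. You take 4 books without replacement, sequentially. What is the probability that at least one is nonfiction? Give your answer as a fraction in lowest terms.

272/273

P(no nonfiction) = 5/15 × 4/14 × 3/13 × 2/12 = 120/32760 = 1/273.
P(at least one) = 1 − 1/273 = 272/273.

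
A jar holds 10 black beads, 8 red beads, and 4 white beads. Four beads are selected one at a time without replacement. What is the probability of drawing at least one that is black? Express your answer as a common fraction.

P(no black) = 12/22 × 11/21 × 10/20 × 9/19 = 11880/175560 = 9/133.
P(at least one) = 1 − 9/133 = 124/133.

124/133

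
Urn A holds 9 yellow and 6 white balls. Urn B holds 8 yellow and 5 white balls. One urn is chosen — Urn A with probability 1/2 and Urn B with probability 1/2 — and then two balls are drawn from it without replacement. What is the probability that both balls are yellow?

From Urn A: P(both yellow) = (9/15)(8/14) = 12/35.
From Urn B: P(both yellow) = (8/13)(7/12) = 14/39.
Total probability = (1/2)(12/35) + (1/2)(14/39) = 479/1365.

479/1365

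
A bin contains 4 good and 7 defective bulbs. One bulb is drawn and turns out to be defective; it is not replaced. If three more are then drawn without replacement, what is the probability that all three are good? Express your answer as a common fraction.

With the first bulb removed, 4 good remain out of 10.
P = 4/10 × 3/9 × 2/8 = 24/720 = 1/30.

1/30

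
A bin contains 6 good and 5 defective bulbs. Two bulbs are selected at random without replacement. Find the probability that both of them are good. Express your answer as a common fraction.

P(every draw is good) = 6/11 × 5/10 = 30/110 = 3/11.

3/11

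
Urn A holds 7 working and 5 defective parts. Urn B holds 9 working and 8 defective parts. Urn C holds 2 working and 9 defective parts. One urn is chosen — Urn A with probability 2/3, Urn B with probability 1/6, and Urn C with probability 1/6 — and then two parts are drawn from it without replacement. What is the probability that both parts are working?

2909/11220

From Urn A: P(both working) = (7/12)(6/11) = 7/22.
From Urn B: P(both working) = (9/17)(8/16) = 9/34.
From Urn C: P(both working) = (2/11)(1/10) = 1/55.
Total probability = (2/3)(7/22) + (1/6)(9/34) + (1/6)(1/55) = 2909/11220.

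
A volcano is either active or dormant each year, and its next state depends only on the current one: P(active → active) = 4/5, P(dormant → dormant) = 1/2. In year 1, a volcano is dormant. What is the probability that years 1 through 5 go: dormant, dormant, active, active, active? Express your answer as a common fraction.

Year 1 is given. For each transition, use the conditional probability from the current state:
P(dormant | dormant) = 1/2; P(active | dormant) = 1/2; P(active | active) = 4/5; P(active | active) = 4/5.
P = 1/2 × 1/2 × 4/5 × 4/5 = 16/100 = 4/25.

4/25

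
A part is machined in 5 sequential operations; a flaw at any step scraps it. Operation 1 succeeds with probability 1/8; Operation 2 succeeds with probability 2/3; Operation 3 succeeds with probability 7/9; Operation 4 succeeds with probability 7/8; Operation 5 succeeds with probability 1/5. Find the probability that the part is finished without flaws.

Multiplying along the chain,
P = 1/8 × 2/3 × 7/9 × 7/8 × 1/5 = 98/8640 = 49/4320.

49/4320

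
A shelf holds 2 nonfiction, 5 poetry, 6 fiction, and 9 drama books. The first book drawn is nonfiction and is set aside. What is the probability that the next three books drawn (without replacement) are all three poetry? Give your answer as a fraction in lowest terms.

With the first book removed, 5 poetry remain out of 21.
P = 5/21 × 4/20 × 3/19 = 60/7980 = 1/133.

1/133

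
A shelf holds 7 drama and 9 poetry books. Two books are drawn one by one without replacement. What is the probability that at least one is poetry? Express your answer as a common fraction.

P(no poetry) = 7/16 × 6/15 = 42/240 = 7/40.
P(at least one) = 1 − 7/40 = 33/40.

33/40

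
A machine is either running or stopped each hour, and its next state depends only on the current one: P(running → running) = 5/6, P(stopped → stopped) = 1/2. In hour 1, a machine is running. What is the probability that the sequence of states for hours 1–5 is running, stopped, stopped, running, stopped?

Hour 1 is given. For each transition, use the conditional probability from the current state:
P(stopped | running) = 1/6; P(stopped | stopped) = 1/2; P(running | stopped) = 1/2; P(stopped | running) = 1/6.
P = 1/6 × 1/2 × 1/2 × 1/6 = 1/144.

1/144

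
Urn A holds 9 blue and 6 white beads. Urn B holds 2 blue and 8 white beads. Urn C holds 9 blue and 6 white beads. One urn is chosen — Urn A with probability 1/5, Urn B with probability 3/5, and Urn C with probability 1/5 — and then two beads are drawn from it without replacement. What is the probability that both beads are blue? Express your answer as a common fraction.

From Urn A: P(both blue) = (9/15)(8/14) = 12/35.
From Urn B: P(both blue) = (2/10)(1/9) = 1/45.
From Urn C: P(both blue) = (9/15)(8/14) = 12/35.
Total probability = (1/5)(12/35) + (3/5)(1/45) + (1/5)(12/35) = 79/525.

79/525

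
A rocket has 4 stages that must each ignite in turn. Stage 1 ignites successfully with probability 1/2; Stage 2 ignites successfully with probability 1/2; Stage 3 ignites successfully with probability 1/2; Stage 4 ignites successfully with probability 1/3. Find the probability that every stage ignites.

The events are sequential, so multiply the conditional probabilities:
P = 1/2 × 1/2 × 1/2 × 1/3 = 1/24.

1/24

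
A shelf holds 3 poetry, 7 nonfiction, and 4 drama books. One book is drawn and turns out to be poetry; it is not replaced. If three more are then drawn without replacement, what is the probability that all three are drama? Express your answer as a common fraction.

2/143

With the first book removed, 4 drama remain out of 13.
P = 4/13 × 3/12 × 2/11 = 24/1716 = 2/143.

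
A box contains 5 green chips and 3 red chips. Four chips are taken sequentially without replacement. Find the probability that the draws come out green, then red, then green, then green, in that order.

3/28

Multiply the probability of each draw given the previous ones:
P = 5/8 × 3/7 × 4/6 × 3/5 = 180/1680 = 3/28.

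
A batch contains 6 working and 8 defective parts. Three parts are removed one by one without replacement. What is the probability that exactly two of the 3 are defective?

One ordering (defective drawn first) has probability 8/14 × 7/13 × 6/12 = 336/2184 = 2/13.
There are C(3,2) = 3 such orderings, each equally likely, so P = 3 × 2/13 = 6/13.

6/13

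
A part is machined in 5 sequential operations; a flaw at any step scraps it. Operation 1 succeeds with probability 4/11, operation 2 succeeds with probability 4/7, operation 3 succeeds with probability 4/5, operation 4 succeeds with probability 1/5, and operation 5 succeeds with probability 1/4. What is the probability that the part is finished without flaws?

16/1925

Multiplying along the chain,
P = 4/11 × 4/7 × 4/5 × 1/5 × 1/4 = 64/7700 = 16/1925.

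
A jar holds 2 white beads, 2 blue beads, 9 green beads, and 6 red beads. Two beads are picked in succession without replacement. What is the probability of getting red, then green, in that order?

3/19

Chain rule:
P = 6/19 × 9/18 = 54/342 = 3/19.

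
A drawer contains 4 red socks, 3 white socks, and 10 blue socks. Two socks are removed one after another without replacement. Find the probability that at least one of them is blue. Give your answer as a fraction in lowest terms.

P(no blue) = 7/17 × 6/16 = 42/272 = 21/136.
P(at least one) = 1 − 21/136 = 115/136.

115/136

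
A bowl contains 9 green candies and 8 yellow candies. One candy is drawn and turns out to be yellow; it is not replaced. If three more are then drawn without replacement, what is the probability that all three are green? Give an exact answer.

With the first candy removed, 9 green remain out of 16.
P = 9/16 × 8/15 × 7/14 = 504/3360 = 3/20.

3/20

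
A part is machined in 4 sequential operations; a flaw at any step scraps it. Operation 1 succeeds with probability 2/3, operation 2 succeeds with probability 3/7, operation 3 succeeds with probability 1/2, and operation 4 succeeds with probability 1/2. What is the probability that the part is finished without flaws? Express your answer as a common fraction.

The events are sequential, so multiply the conditional probabilities:
P = 2/3 × 3/7 × 1/2 × 1/2 = 6/84 = 1/14.

1/14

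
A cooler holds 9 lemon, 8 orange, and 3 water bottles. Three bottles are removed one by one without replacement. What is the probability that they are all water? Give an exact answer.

P(every draw is water) = 3/20 × 2/19 × 1/18 = 6/6840 = 1/1140.

1/1140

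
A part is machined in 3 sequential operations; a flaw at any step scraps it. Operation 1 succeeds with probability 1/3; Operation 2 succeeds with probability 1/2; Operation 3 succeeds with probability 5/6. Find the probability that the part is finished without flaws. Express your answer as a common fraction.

5/36

Multiplying along the chain,
P = 1/3 × 1/2 × 5/6 = 5/36.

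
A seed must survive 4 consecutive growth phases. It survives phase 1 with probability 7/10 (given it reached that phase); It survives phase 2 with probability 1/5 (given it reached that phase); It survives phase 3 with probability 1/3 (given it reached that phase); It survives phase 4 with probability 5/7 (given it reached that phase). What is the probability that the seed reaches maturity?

Each stage is reached only if all earlier stages succeed, so
P = 7/10 × 1/5 × 1/3 × 5/7 = 35/1050 = 1/30.

1/30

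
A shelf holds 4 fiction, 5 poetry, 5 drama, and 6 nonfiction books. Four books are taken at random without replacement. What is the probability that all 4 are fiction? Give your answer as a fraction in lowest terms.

P(every draw is fiction) = 4/20 × 3/19 × 2/18 × 1/17 = 24/116280 = 1/4845.

1/4845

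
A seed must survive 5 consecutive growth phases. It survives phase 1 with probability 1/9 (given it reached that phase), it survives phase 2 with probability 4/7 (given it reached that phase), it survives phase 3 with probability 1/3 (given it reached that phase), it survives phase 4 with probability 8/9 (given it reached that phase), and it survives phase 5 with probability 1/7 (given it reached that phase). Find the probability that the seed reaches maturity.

32/11907

The events are sequential, so multiply the conditional probabilities:
P = 1/9 × 4/7 × 1/3 × 8/9 × 1/7 = 32/11907.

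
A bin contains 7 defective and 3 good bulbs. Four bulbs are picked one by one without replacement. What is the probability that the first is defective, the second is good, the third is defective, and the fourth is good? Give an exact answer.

Chain rule:
P = 7/10 × 3/9 × 6/8 × 2/7 = 252/5040 = 1/20.

1/20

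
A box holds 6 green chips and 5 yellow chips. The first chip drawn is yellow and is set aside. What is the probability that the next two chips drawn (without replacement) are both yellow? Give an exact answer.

With the first chip removed, 4 yellow remain out of 10.
P = 4/10 × 3/9 = 12/90 = 2/15.

2/15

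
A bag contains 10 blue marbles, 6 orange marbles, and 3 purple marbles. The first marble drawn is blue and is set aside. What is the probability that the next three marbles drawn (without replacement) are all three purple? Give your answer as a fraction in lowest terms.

With the first marble removed, 3 purple remain out of 18.
P = 3/18 × 2/17 × 1/16 = 6/4896 = 1/816.

1/816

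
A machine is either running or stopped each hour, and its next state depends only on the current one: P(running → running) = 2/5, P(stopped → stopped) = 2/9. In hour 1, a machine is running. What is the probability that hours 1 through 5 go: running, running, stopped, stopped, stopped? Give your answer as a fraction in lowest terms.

8/675

Hour 1 is given. For each transition, use the conditional probability from the current state:
P(running | running) = 2/5; P(stopped | running) = 3/5; P(stopped | stopped) = 2/9; P(stopped | stopped) = 2/9.
P = 2/5 × 3/5 × 2/9 × 2/9 = 24/2025 = 8/675.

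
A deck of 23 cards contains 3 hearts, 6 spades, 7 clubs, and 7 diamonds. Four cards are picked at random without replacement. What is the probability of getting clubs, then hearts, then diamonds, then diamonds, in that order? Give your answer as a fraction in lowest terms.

Each draw changes the counts, so multiply the conditional probabilities along the sequence:
P = 7/23 × 3/22 × 7/21 × 6/20 = 882/212520 = 21/5060.

21/5060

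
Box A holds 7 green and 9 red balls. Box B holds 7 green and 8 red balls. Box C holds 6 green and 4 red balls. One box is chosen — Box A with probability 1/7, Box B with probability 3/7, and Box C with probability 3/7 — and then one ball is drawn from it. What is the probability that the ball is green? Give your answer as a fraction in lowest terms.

From Box A: P(green) = 7/16.
From Box B: P(green) = 7/15.
From Box C: P(green) = 6/10.
Total probability = (1/7)(7/16) + (3/7)(7/15) + (3/7)(6/10) = 291/560.

291/560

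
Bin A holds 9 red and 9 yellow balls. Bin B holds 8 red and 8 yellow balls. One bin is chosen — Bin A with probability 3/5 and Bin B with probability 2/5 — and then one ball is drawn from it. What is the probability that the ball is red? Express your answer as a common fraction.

1/2

From Bin A: P(red) = 9/18.
From Bin B: P(red) = 8/16.
Total probability = (3/5)(9/18) + (2/5)(8/16) = 1/2.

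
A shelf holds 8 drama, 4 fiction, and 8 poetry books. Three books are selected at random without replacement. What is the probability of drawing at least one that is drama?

46/57

P(no drama) = 12/20 × 11/19 × 10/18 = 1320/6840 = 11/57.
P(at least one) = 1 − 11/57 = 46/57.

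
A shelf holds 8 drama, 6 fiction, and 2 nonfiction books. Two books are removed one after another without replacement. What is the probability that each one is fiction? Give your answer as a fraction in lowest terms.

P = 6/16 × 5/15 = 30/240 = 1/8.

1/8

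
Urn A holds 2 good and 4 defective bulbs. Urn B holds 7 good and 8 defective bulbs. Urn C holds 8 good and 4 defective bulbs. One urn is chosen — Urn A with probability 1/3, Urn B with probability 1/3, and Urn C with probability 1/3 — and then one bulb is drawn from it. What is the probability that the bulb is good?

22/45

From Urn A: P(good) = 2/6.
From Urn B: P(good) = 7/15.
From Urn C: P(good) = 8/12.
Total probability = (1/3)(2/6) + (1/3)(7/15) + (1/3)(8/12) = 22/45.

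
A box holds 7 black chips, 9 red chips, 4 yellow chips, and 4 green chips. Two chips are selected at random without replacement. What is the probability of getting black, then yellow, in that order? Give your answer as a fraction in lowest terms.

7/138

Each draw changes the counts, so multiply the conditional probabilities along the sequence:
P = 7/24 × 4/23 = 28/552 = 7/138.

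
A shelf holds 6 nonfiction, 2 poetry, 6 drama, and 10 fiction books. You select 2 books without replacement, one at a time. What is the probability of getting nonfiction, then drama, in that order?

Each draw changes the counts, so multiply the conditional probabilities along the sequence:
P = 6/24 × 6/23 = 36/552 = 3/46.

3/46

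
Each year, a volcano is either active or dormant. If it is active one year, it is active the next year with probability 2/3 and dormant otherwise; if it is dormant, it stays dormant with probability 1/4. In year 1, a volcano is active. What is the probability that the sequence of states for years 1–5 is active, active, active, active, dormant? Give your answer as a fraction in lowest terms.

8/81

Year 1 is given. For each transition, use the conditional probability from the current state:
P(active | active) = 2/3; P(active | active) = 2/3; P(active | active) = 2/3; P(dormant | active) = 1/3.
P = 2/3 × 2/3 × 2/3 × 1/3 = 8/81.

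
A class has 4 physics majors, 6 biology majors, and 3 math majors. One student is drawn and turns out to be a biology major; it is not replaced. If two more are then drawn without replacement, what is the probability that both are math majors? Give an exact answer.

With the first student removed, 3 math majors remain out of 12.
P = 3/12 × 2/11 = 6/132 = 1/22.

1/22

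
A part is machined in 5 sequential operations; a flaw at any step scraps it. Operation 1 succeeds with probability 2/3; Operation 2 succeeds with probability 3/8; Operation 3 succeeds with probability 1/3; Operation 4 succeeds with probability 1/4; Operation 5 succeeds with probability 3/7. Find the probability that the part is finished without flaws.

Multiplying along the chain,
P = 2/3 × 3/8 × 1/3 × 1/4 × 3/7 = 18/2016 = 1/112.

1/112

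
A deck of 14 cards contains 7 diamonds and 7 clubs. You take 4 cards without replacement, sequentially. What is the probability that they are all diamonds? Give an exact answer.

P(all diamonds) = 7/14 × 6/13 × 5/12 × 4/11 = 840/24024 = 5/143.

5/143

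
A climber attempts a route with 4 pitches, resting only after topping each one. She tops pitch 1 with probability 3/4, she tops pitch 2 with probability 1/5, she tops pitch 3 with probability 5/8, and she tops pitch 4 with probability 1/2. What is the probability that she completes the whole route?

3/64

The events are sequential, so multiply the conditional probabilities:
P = 3/4 × 1/5 × 5/8 × 1/2 = 15/320 = 3/64.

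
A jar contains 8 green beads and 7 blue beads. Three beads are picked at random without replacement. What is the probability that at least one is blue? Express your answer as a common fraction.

P(no blue) = 8/15 × 7/14 × 6/13 = 336/2730 = 8/65.
P(at least one) = 1 − 8/65 = 57/65.

57/65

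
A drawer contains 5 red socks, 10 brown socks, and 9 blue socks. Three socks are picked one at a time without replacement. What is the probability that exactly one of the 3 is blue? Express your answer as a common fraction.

945/2024

One ordering (blue drawn first) has probability 9/24 × 15/23 × 14/22 = 1890/12144 = 315/2024.
There are C(3,1) = 3 such orderings, each equally likely, so P = 3 × 315/2024 = 945/2024.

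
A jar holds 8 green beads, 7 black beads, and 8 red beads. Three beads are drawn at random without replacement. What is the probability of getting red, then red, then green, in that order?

Each draw changes the counts, so multiply the conditional probabilities along the sequence:
P = 8/23 × 7/22 × 8/21 = 448/10626 = 32/759.

32/759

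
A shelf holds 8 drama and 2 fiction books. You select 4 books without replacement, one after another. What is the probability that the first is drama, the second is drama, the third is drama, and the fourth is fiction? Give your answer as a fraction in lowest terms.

Each draw changes the counts, so multiply the conditional probabilities along the sequence:
P = 8/10 × 7/9 × 6/8 × 2/7 = 672/5040 = 2/15.

2/15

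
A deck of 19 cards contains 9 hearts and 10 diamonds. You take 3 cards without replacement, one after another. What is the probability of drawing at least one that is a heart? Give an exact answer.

283/323

P(no hearts) = 10/19 × 9/18 × 8/17 = 720/5814 = 40/323.
P(at least one) = 1 − 40/323 = 283/323.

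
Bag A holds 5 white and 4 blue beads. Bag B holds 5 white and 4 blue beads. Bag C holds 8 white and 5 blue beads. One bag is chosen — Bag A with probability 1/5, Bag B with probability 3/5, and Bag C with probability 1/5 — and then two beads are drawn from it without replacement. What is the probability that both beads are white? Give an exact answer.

From Bag A: P(both white) = (5/9)(4/8) = 5/18.
From Bag B: P(both white) = (5/9)(4/8) = 5/18.
From Bag C: P(both white) = (8/13)(7/12) = 14/39.
Total probability = (1/5)(5/18) + (3/5)(5/18) + (1/5)(14/39) = 172/585.

172/585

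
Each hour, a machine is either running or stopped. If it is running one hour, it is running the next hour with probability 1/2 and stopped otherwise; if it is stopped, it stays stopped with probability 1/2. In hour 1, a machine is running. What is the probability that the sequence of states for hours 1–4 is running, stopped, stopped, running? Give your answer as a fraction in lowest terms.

1/8

Hour 1 is given. For each transition, use the conditional probability from the current state:
P(stopped | running) = 1/2; P(stopped | stopped) = 1/2; P(running | stopped) = 1/2.
P = 1/2 × 1/2 × 1/2 = 1/8.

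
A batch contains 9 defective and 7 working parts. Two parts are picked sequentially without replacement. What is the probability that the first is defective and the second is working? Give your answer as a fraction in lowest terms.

21/80

Each draw changes the counts, so multiply the conditional probabilities along the sequence:
P = 9/16 × 7/15 = 63/240 = 21/80.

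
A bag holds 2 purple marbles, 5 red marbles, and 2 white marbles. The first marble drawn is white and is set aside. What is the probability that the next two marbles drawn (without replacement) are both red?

With the first marble removed, 5 red remain out of 8.
P = 5/8 × 4/7 = 20/56 = 5/14.

5/14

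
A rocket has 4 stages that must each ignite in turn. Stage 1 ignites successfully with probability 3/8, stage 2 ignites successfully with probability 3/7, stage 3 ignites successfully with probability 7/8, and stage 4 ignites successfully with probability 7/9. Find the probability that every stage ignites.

7/64

Multiplying along the chain,
P = 3/8 × 3/7 × 7/8 × 7/9 = 441/4032 = 7/64.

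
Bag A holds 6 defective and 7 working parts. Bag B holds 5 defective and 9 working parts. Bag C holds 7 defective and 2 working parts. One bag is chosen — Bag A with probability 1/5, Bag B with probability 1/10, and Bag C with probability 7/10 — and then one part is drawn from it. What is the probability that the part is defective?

2203/3276

From Bag A: P(defective) = 6/13.
From Bag B: P(defective) = 5/14.
From Bag C: P(defective) = 7/9.
Total probability = (1/5)(6/13) + (1/10)(5/14) + (7/10)(7/9) = 2203/3276.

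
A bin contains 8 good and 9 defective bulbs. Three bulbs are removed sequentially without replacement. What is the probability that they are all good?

7/85

P = 8/17 × 7/16 × 6/15 = 336/4080 = 7/85.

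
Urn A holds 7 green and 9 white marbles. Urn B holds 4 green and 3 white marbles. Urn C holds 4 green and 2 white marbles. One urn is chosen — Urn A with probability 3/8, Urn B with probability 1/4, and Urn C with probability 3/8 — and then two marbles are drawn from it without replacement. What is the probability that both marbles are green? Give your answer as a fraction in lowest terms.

From Urn A: P(both green) = (7/16)(6/15) = 7/40.
From Urn B: P(both green) = (4/7)(3/6) = 2/7.
From Urn C: P(both green) = (4/6)(3/5) = 2/5.
Total probability = (3/8)(7/40) + (1/4)(2/7) + (3/8)(2/5) = 643/2240.

643/2240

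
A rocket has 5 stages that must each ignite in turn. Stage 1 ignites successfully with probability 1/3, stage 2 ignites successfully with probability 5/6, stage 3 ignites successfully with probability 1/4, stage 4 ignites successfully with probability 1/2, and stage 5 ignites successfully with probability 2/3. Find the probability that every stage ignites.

Multiplying along the chain,
P = 1/3 × 5/6 × 1/4 × 1/2 × 2/3 = 10/432 = 5/216.

5/216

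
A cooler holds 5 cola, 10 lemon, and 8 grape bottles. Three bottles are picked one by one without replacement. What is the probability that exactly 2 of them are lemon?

One ordering (lemon drawn first) has probability 10/23 × 9/22 × 13/21 = 1170/10626 = 195/1771.
There are C(3,2) = 3 such orderings, each equally likely, so P = 3 × 195/1771 = 585/1771.

585/1771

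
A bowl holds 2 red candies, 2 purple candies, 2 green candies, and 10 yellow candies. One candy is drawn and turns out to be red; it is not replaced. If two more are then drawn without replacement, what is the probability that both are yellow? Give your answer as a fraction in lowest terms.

With the first candy removed, 10 yellow remain out of 15.
P = 10/15 × 9/14 = 90/210 = 3/7.

3/7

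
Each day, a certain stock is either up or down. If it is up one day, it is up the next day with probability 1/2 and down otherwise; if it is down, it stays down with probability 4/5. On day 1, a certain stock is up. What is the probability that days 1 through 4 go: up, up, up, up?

Day 1 is given. For each transition, use the conditional probability from the current state:
P(up | up) = 1/2; P(up | up) = 1/2; P(up | up) = 1/2.
P = 1/2 × 1/2 × 1/2 = 1/8.

1/8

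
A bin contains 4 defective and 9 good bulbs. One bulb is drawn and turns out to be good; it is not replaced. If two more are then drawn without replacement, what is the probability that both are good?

14/33

After the first draw, 8 of the remaining 12 bulbs are good.
P = 8/12 × 7/11 = 56/132 = 14/33.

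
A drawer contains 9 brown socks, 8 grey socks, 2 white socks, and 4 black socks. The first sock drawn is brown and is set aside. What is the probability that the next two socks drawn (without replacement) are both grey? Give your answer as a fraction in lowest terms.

4/33

With the first sock removed, 8 grey remain out of 22.
P = 8/22 × 7/21 = 56/462 = 4/33.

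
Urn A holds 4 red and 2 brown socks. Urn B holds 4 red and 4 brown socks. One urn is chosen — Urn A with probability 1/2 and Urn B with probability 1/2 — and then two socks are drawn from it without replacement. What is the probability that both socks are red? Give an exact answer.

43/140

From Urn A: P(both red) = (4/6)(3/5) = 2/5.
From Urn B: P(both red) = (4/8)(3/7) = 3/14.
Total probability = (1/2)(2/5) + (1/2)(3/14) = 43/140.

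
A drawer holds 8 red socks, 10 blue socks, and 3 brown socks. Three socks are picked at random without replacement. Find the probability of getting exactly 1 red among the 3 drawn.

312/665

One ordering (red drawn first) has probability 8/21 × 13/20 × 12/19 = 1248/7980 = 104/665.
There are C(3,1) = 3 such orderings, each equally likely, so P = 3 × 104/665 = 312/665.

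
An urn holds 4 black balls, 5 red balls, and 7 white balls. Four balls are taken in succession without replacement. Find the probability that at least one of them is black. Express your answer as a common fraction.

P(no black) = 12/16 × 11/15 × 10/14 × 9/13 = 11880/43680 = 99/364.
P(at least one) = 1 − 99/364 = 265/364.

265/364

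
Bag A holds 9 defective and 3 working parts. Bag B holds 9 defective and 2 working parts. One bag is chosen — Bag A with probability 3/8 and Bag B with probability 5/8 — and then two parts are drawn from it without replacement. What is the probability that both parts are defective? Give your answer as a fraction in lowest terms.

27/44

From Bag A: P(both defective) = (9/12)(8/11) = 6/11.
From Bag B: P(both defective) = (9/11)(8/10) = 36/55.
Total probability = (3/8)(6/11) + (5/8)(36/55) = 27/44.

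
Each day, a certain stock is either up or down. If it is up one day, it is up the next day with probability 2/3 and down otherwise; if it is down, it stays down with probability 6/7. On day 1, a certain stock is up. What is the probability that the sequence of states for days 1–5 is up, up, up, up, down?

8/81

Day 1 is given. For each transition, use the conditional probability from the current state:
P(up | up) = 2/3; P(up | up) = 2/3; P(up | up) = 2/3; P(down | up) = 1/3.
P = 2/3 × 2/3 × 2/3 × 1/3 = 8/81.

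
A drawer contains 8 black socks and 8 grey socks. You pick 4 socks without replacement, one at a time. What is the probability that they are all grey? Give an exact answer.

1/26

P(every draw is grey) = 8/16 × 7/15 × 6/14 × 5/13 = 1680/43680 = 1/26.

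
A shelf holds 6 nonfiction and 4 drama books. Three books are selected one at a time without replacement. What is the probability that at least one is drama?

5/6

P(no drama) = 6/10 × 5/9 × 4/8 = 120/720 = 1/6.
P(at least one) = 1 − 1/6 = 5/6.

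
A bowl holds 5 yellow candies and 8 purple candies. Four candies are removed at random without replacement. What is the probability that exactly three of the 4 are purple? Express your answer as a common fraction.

56/143

One ordering (purple drawn first) has probability 8/13 × 7/12 × 6/11 × 5/10 = 1680/17160 = 14/143.
There are C(4,3) = 4 such orderings, each equally likely, so P = 4 × 14/143 = 56/143.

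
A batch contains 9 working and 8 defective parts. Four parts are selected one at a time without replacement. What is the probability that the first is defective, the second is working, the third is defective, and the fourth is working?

Chain rule:
P = 8/17 × 9/16 × 7/15 × 8/14 = 4032/57120 = 6/85.

6/85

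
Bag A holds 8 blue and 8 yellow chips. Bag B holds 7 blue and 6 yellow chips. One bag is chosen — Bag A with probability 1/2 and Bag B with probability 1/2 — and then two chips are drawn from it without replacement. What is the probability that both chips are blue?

49/195

From Bag A: P(both blue) = (8/16)(7/15) = 7/30.
From Bag B: P(both blue) = (7/13)(6/12) = 7/26.
Total probability = (1/2)(7/30) + (1/2)(7/26) = 49/195.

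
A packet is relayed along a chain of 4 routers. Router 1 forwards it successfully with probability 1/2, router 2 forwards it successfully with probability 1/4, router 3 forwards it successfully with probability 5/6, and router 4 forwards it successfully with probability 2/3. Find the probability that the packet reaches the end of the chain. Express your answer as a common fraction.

5/72

Each stage is reached only if all earlier stages succeed, so
P = 1/2 × 1/4 × 5/6 × 2/3 = 10/144 = 5/72.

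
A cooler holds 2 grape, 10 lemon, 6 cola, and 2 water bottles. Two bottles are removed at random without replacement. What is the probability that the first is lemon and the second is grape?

1/19

Each draw changes the counts, so multiply the conditional probabilities along the sequence:
P = 10/20 × 2/19 = 20/380 = 1/19.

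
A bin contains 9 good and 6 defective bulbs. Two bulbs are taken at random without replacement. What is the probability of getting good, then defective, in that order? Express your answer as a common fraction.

Multiply the probability of each draw given the previous ones:
P = 9/15 × 6/14 = 54/210 = 9/35.

9/35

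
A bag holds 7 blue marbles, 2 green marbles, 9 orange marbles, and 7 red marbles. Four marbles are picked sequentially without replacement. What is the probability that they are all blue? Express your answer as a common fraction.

7/2530

P(every draw is blue) = 7/25 × 6/24 × 5/23 × 4/22 = 840/303600 = 7/2530.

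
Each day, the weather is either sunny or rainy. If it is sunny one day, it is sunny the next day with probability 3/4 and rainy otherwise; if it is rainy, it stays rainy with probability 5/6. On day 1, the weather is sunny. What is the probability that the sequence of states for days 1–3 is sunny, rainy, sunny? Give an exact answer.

1/24

Day 1 is given. For each transition, use the conditional probability from the current state:
P(rainy | sunny) = 1/4; P(sunny | rainy) = 1/6.
P = 1/4 × 1/6 = 1/24.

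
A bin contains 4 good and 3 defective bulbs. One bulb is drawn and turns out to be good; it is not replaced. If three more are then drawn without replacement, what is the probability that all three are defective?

1/20

After the first draw, 3 of the remaining 6 bulbs are defective.
P = 3/6 × 2/5 × 1/4 = 6/120 = 1/20.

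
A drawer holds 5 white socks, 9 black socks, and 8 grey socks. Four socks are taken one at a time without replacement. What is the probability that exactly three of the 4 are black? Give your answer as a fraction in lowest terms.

156/1045

One ordering (black drawn first) has probability 9/22 × 8/21 × 7/20 × 13/19 = 6552/175560 = 39/1045.
There are C(4,3) = 4 such orderings, each equally likely, so P = 4 × 39/1045 = 156/1045.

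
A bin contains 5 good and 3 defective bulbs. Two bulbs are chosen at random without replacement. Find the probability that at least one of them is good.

P(no good) = 3/8 × 2/7 = 6/56 = 3/28.
P(at least one) = 1 − 3/28 = 25/28.

25/28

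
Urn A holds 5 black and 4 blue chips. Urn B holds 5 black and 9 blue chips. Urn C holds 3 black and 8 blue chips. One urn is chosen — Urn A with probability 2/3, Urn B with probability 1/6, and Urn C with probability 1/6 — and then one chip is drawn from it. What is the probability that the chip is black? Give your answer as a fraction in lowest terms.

From Urn A: P(black) = 5/9.
From Urn B: P(black) = 5/14.
From Urn C: P(black) = 3/11.
Total probability = (2/3)(5/9) + (1/6)(5/14) + (1/6)(3/11) = 3953/8316.

3953/8316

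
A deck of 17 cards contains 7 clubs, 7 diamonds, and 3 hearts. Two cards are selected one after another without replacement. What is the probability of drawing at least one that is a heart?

P(no hearts) = 14/17 × 13/16 = 182/272 = 91/136.
P(at least one) = 1 − 91/136 = 45/136.

45/136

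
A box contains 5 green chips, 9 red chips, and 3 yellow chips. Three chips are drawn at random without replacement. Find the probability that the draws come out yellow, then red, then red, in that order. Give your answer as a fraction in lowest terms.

9/170

Chain rule:
P = 3/17 × 9/16 × 8/15 = 216/4080 = 9/170.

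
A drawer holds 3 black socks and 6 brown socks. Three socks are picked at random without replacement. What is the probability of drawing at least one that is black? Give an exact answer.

16/21

P(no black) = 6/9 × 5/8 × 4/7 = 120/504 = 5/21.
P(at least one) = 1 − 5/21 = 16/21.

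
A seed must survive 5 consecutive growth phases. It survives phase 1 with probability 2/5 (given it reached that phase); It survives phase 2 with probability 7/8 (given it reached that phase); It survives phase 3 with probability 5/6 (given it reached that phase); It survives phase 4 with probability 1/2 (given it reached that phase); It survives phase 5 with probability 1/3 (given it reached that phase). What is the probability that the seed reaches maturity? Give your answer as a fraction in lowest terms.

The events are sequential, so multiply the conditional probabilities:
P = 2/5 × 7/8 × 5/6 × 1/2 × 1/3 = 70/1440 = 7/144.

7/144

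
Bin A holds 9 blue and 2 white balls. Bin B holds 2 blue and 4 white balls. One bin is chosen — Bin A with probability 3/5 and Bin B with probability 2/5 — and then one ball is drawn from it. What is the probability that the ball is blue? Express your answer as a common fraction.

From Bin A: P(blue) = 9/11.
From Bin B: P(blue) = 2/6.
Total probability = (3/5)(9/11) + (2/5)(2/6) = 103/165.

103/165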